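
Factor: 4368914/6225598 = 11^1*71^1*311^( - 1 )*2797^1*10009^( - 1) = 2184457/3112799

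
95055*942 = 89541810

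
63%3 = 0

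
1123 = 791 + 332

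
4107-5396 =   -  1289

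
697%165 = 37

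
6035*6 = 36210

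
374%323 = 51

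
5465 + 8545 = 14010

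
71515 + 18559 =90074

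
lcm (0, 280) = 0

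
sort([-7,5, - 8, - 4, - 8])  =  [  -  8,-8, - 7, - 4, 5]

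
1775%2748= 1775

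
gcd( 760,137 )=1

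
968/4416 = 121/552 = 0.22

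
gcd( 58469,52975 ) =1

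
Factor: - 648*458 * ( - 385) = 114261840=2^4 * 3^4*5^1*7^1*11^1*229^1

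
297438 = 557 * 534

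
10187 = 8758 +1429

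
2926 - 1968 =958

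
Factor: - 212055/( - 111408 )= 335/176 = 2^( - 4 ) *5^1  *11^( - 1 )*67^1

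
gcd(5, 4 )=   1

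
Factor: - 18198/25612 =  - 27/38  =  - 2^( - 1)* 3^3 * 19^( - 1 )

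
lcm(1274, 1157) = 113386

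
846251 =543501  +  302750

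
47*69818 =3281446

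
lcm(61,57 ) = 3477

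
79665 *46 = 3664590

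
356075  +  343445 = 699520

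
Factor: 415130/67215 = 83026/13443  =  2^1*3^( - 1 )*4481^( - 1)* 41513^1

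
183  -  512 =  - 329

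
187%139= 48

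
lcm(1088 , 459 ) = 29376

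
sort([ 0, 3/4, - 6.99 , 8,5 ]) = [- 6.99, 0 , 3/4, 5, 8]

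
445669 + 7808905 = 8254574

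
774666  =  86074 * 9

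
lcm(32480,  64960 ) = 64960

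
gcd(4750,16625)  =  2375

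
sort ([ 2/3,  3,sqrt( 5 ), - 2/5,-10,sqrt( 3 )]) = [ - 10, - 2/5,2/3,sqrt( 3),sqrt(5),3]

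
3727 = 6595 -2868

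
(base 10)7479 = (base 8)16467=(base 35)63O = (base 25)bo4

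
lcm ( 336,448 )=1344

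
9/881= 9/881= 0.01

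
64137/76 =64137/76=843.91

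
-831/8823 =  -277/2941 = - 0.09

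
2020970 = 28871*70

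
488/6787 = 488/6787 = 0.07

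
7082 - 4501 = 2581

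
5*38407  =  192035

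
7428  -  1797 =5631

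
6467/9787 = 6467/9787 = 0.66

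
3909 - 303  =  3606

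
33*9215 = 304095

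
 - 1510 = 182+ - 1692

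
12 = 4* 3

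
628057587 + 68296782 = 696354369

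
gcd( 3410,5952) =62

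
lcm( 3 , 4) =12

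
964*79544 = 76680416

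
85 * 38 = 3230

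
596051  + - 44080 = 551971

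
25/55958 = 25/55958 = 0.00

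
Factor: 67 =67^1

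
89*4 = 356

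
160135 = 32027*5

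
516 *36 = 18576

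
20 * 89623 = 1792460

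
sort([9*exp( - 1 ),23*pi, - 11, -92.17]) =[ - 92.17,  -  11, 9*exp ( - 1),23*pi ] 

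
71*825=58575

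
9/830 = 9/830 = 0.01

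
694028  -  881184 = -187156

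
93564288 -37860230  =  55704058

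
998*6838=6824324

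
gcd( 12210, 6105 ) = 6105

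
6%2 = 0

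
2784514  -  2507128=277386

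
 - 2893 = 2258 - 5151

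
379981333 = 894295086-514313753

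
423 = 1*423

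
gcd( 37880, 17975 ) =5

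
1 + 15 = 16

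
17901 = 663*27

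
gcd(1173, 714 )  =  51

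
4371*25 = 109275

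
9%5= 4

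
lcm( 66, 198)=198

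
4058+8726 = 12784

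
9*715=6435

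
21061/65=324  +  1/65= 324.02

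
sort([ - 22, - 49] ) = [-49,-22 ] 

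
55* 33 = 1815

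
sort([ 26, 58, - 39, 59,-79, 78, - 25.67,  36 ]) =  [ - 79, - 39,  -  25.67,26, 36 , 58 , 59,78]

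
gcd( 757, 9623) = 1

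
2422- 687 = 1735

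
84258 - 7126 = 77132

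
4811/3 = 1603 + 2/3=1603.67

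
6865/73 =6865/73  =  94.04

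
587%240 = 107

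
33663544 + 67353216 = 101016760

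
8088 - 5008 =3080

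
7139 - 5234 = 1905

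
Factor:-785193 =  - 3^1 *227^1*1153^1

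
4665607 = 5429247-763640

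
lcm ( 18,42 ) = 126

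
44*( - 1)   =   -44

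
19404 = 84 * 231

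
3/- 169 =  - 3/169 = - 0.02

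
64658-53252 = 11406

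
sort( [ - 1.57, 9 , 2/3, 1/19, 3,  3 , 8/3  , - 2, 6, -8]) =[ - 8, - 2,-1.57,1/19,  2/3, 8/3,3, 3, 6, 9 ]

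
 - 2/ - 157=2/157 =0.01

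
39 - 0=39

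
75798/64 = 37899/32  =  1184.34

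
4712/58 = 81+7/29= 81.24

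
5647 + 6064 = 11711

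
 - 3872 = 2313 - 6185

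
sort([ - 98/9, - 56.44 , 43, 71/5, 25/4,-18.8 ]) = [ - 56.44 , - 18.8,-98/9,  25/4, 71/5, 43 ]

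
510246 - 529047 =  - 18801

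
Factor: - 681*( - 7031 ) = 3^1*79^1 * 89^1*227^1 = 4788111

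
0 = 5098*0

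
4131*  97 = 400707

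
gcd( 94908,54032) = 44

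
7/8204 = 1/1172 = 0.00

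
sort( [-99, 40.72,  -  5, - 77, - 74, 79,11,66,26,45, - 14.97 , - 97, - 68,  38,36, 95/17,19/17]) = [ - 99, - 97, - 77,  -  74, - 68,-14.97, - 5,19/17, 95/17,11,26,36,38,40.72, 45,66,79]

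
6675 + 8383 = 15058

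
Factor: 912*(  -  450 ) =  - 410400 = -2^5*3^3 *5^2*19^1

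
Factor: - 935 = -5^1*11^1*17^1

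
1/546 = 1/546 = 0.00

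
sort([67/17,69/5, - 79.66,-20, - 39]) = [ - 79.66, - 39,-20 , 67/17,69/5]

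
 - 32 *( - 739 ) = 23648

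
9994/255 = 9994/255 = 39.19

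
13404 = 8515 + 4889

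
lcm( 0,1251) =0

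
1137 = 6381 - 5244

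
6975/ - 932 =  - 8 + 481/932 = - 7.48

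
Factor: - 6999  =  - 3^1*2333^1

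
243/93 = 81/31 = 2.61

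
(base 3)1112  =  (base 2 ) 101001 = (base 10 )41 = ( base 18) 25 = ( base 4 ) 221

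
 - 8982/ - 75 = 119 +19/25 = 119.76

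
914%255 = 149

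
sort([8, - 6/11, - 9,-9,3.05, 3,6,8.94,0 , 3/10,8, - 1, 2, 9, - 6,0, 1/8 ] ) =[ - 9, - 9, - 6,- 1,-6/11,0 , 0, 1/8, 3/10,2,  3,3.05,6,8,8,8.94, 9]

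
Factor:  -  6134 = - 2^1*3067^1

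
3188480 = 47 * 67840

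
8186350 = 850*9631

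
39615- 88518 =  - 48903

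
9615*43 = 413445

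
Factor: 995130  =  2^1*3^2*5^1*11057^1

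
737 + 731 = 1468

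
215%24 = 23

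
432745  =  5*86549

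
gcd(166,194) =2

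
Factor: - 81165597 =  - 3^1 * 23^1  *  89^1*13217^1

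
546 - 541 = 5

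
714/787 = 714/787 = 0.91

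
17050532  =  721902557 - 704852025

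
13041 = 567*23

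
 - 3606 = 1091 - 4697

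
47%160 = 47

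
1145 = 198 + 947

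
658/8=82 + 1/4 = 82.25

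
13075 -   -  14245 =27320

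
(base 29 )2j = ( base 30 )2H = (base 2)1001101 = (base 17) 49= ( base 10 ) 77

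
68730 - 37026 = 31704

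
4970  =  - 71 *( - 70)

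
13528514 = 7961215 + 5567299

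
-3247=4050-7297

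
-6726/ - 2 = 3363 + 0/1 =3363.00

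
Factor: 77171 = 77171^1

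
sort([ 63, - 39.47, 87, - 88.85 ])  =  [- 88.85, - 39.47, 63,  87]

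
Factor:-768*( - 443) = 340224 = 2^8*3^1*443^1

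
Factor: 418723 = 47^1*59^1*151^1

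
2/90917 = 2/90917 = 0.00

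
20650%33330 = 20650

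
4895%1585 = 140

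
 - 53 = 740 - 793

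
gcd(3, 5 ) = 1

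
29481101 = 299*98599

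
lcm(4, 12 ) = 12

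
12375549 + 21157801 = 33533350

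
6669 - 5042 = 1627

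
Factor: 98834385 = 3^1*5^1 * 13^1 * 506843^1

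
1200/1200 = 1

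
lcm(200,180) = 1800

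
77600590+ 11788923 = 89389513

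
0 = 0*5284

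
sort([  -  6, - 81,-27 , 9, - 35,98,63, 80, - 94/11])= [- 81, - 35, - 27,-94/11, - 6,  9,63, 80, 98]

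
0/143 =0 = 0.00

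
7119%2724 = 1671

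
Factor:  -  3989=-3989^1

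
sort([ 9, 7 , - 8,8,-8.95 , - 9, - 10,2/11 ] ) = [ - 10, - 9, - 8.95, - 8, 2/11, 7,8 , 9 ]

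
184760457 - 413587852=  -228827395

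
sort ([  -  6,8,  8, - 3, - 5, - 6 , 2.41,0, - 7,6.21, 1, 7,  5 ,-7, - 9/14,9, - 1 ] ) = [-7, - 7,-6 , - 6, - 5,-3,-1,  -  9/14,0, 1,2.41,5,6.21,7,8,8,9]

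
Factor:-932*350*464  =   - 2^7*5^2*7^1*29^1*233^1 = -151356800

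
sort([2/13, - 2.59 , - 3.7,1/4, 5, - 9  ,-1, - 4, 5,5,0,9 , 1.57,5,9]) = [ - 9,- 4, - 3.7, - 2.59,-1, 0 , 2/13, 1/4, 1.57,5, 5 , 5, 5, 9, 9]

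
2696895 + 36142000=38838895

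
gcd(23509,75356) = 1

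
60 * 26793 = 1607580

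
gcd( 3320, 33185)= 5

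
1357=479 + 878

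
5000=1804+3196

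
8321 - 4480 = 3841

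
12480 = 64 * 195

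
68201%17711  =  15068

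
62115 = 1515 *41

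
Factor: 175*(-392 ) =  - 68600 = - 2^3*5^2*7^3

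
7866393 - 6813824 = 1052569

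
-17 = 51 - 68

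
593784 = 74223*8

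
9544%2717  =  1393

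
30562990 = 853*35830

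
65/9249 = 65/9249 = 0.01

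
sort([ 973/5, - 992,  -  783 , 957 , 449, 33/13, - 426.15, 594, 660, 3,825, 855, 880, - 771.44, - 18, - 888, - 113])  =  [ -992, - 888, - 783, - 771.44, - 426.15, - 113, - 18, 33/13, 3, 973/5, 449, 594, 660, 825,855, 880,957 ] 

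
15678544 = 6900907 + 8777637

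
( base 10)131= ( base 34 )3T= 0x83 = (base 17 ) 7c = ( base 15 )8B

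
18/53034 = 3/8839=0.00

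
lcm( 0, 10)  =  0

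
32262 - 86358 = -54096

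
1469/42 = 1469/42 = 34.98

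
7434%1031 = 217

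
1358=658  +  700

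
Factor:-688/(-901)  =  2^4*17^( - 1)*43^1*53^( - 1)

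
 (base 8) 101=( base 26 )2D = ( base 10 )65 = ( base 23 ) 2j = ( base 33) 1W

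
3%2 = 1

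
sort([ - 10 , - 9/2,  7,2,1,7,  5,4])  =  [ - 10,-9/2, 1,2,4, 5,7,7 ] 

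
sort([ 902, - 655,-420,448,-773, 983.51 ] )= [ - 773, - 655,-420,448, 902,983.51]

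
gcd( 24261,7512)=3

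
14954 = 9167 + 5787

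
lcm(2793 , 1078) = 61446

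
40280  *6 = 241680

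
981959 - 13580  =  968379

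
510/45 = 34/3  =  11.33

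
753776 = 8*94222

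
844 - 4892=-4048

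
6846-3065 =3781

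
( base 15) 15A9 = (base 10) 4659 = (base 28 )5qb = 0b1001000110011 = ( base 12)2843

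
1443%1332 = 111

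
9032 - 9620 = -588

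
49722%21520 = 6682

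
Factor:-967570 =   -  2^1 * 5^1*96757^1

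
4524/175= 25 + 149/175 = 25.85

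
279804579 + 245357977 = 525162556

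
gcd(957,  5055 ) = 3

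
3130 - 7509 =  - 4379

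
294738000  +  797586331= 1092324331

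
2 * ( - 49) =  - 98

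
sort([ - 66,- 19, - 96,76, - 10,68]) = [ - 96, -66 , - 19, - 10,68, 76 ] 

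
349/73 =349/73 = 4.78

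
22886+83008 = 105894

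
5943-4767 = 1176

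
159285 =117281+42004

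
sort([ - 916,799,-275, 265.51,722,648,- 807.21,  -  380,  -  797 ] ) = [ - 916, - 807.21, - 797, - 380, - 275,265.51, 648,722,799]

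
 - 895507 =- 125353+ -770154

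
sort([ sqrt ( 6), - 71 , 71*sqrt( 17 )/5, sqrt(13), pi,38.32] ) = [ -71,sqrt( 6), pi, sqrt(13 ), 38.32,71*sqrt(17 ) /5 ]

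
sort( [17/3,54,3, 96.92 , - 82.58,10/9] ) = [  -  82.58 , 10/9,3,17/3,54, 96.92] 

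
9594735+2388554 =11983289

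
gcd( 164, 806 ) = 2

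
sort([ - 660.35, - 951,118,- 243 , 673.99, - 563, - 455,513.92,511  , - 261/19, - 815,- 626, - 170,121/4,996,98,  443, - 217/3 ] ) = [- 951  , - 815, - 660.35,-626, - 563, - 455 , - 243 , - 170 , - 217/3,  -  261/19,121/4,98,  118,443, 511,513.92, 673.99,996]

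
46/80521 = 46/80521 = 0.00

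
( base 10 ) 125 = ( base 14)8d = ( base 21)5K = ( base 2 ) 1111101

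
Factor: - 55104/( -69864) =56/71 = 2^3*7^1 * 71^ (-1 ) 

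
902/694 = 451/347= 1.30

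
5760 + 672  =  6432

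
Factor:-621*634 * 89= -35040546 =- 2^1*3^3*23^1*89^1*317^1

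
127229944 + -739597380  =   - 612367436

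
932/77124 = 233/19281 = 0.01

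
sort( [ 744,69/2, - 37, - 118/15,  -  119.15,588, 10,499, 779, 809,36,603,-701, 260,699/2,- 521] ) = [ - 701,-521, - 119.15, - 37, - 118/15,10, 69/2, 36,260, 699/2, 499,588,603, 744,  779,809]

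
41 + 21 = 62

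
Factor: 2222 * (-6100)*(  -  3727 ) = 50516503400=2^3*5^2*11^1*61^1*101^1*3727^1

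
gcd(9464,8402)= 2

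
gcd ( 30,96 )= 6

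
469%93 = 4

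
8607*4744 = 40831608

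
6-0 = 6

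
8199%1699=1403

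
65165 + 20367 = 85532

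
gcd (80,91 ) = 1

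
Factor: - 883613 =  - 883613^1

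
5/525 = 1/105   =  0.01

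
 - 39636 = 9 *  ( - 4404 ) 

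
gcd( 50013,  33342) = 16671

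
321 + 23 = 344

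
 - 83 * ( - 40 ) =3320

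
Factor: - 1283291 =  - 89^1*14419^1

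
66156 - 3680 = 62476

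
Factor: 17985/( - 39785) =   -  33/73 = - 3^1 * 11^1 *73^( - 1)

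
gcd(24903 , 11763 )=9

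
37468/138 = 18734/69 = 271.51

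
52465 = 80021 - 27556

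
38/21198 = 19/10599= 0.00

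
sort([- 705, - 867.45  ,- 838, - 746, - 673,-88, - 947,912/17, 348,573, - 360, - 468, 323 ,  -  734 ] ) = [ - 947,  -  867.45, - 838 , - 746, - 734, - 705, - 673, - 468, - 360, - 88,912/17, 323,  348,573]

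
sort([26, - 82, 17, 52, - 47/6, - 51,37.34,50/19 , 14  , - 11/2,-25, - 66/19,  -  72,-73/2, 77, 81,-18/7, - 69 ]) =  [ - 82, - 72, - 69,- 51, - 73/2, - 25, - 47/6  ,-11/2, - 66/19, - 18/7, 50/19,14, 17,26,  37.34,  52, 77, 81]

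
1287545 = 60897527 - 59609982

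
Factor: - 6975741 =-3^1* 347^1*6701^1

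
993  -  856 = 137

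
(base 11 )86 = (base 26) 3G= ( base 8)136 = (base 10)94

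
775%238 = 61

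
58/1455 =58/1455= 0.04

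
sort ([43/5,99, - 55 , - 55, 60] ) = [ -55, - 55 , 43/5, 60,  99 ] 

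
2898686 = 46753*62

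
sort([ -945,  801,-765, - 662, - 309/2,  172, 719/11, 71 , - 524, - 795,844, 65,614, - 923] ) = [ - 945, - 923, -795, - 765, - 662, - 524,-309/2, 65,  719/11,  71, 172,614,801, 844 ] 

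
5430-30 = 5400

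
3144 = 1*3144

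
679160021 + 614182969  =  1293342990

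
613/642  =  613/642 = 0.95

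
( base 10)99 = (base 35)2T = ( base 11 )90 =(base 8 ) 143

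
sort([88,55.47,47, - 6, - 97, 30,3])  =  [ - 97,-6, 3,30 , 47, 55.47, 88 ]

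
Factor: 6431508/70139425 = 2^2*3^3 * 5^( - 2 )  *  17^1*31^1 * 113^1*2805577^(-1)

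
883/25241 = 883/25241 = 0.03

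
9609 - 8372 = 1237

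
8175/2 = 8175/2 = 4087.50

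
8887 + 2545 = 11432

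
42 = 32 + 10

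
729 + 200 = 929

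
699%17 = 2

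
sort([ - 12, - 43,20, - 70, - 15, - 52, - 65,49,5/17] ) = [ - 70, - 65, - 52, - 43, - 15, - 12,5/17,20,49 ]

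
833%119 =0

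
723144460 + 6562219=729706679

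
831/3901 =831/3901 = 0.21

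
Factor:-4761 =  - 3^2*23^2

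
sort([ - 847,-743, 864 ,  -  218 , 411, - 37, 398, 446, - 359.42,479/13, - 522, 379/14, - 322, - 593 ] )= [ - 847, - 743, - 593, -522, - 359.42, - 322,-218, - 37, 379/14, 479/13, 398, 411 , 446,864]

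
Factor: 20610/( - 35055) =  -2^1*19^( - 1 )*41^ ( - 1 ) * 229^1 = - 458/779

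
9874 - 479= 9395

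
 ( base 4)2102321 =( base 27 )CO5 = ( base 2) 10010010111001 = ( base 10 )9401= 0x24b9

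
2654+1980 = 4634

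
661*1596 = 1054956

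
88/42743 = 88/42743= 0.00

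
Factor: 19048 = 2^3*2381^1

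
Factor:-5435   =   - 5^1*1087^1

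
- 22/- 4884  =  1/222 = 0.00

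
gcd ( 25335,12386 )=563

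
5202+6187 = 11389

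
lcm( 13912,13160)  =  486920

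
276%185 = 91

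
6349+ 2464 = 8813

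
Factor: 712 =2^3* 89^1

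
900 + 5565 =6465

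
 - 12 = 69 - 81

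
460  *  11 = 5060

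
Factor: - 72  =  -2^3*3^2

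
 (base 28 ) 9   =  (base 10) 9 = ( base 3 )100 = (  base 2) 1001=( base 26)9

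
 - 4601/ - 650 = 7+ 51/650 = 7.08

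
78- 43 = 35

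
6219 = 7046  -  827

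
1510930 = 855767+655163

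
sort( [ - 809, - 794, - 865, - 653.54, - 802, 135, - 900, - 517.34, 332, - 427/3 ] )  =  [ - 900,-865, - 809,-802, - 794, - 653.54, - 517.34, - 427/3, 135, 332 ]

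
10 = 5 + 5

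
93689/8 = 93689/8 = 11711.12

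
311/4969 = 311/4969 = 0.06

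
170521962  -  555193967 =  - 384672005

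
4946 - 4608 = 338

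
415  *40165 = 16668475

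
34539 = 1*34539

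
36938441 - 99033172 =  - 62094731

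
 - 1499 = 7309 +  - 8808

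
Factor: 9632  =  2^5*7^1*43^1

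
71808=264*272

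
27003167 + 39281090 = 66284257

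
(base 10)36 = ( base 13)2a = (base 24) 1c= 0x24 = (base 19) 1H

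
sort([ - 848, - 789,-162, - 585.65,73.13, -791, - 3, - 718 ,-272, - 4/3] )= [  -  848, - 791, -789 ,-718,- 585.65, - 272, - 162, - 3, - 4/3 , 73.13 ]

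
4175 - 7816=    - 3641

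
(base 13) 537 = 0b1101111011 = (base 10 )891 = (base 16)37B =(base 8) 1573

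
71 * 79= 5609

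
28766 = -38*(-757)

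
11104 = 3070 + 8034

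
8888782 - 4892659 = 3996123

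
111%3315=111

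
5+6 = 11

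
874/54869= 874/54869  =  0.02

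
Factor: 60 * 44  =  2^4 * 3^1 * 5^1*11^1 = 2640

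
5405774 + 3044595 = 8450369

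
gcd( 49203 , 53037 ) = 639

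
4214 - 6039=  - 1825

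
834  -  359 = 475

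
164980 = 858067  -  693087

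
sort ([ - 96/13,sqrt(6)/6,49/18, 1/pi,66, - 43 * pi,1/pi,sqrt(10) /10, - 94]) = [ - 43 * pi , - 94,  -  96/13, sqrt(10 ) /10,1/pi,1/pi, sqrt (6)/6,49/18,66 ]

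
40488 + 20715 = 61203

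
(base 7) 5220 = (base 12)1083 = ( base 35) 1h7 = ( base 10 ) 1827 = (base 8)3443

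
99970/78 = 3845/3=1281.67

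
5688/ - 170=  - 2844/85  =  - 33.46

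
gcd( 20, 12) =4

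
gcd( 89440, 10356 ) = 4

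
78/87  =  26/29 = 0.90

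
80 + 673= 753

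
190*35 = 6650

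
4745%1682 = 1381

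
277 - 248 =29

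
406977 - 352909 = 54068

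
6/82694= 3/41347 = 0.00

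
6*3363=20178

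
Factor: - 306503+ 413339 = 2^2*3^1*29^1*307^1= 106836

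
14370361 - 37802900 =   -  23432539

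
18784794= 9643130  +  9141664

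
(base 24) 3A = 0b1010010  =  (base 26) 34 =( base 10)82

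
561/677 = 561/677 = 0.83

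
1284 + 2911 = 4195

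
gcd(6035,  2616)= 1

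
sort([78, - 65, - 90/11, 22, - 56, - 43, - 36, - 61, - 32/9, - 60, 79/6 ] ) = [ - 65, - 61, - 60 ,-56, - 43, - 36, - 90/11, - 32/9,79/6, 22,78 ]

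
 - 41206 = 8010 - 49216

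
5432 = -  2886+8318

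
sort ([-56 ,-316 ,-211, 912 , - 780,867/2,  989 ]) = [-780,-316, -211, - 56, 867/2, 912,989]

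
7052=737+6315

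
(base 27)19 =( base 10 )36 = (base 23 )1D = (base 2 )100100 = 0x24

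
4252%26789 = 4252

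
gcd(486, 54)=54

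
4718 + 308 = 5026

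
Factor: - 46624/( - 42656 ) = 43^ ( - 1)*47^1 = 47/43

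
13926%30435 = 13926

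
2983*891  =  2657853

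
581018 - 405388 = 175630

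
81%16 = 1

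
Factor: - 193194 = -2^1*3^2 * 10733^1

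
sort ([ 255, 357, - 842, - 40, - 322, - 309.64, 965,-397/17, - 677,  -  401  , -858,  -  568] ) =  [ - 858,- 842, - 677,-568, - 401, - 322, - 309.64, - 40, - 397/17,255 , 357,  965]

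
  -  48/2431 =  - 1+ 2383/2431 = -  0.02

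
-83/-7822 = 83/7822 =0.01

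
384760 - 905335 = - 520575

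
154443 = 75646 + 78797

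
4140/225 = 18 + 2/5= 18.40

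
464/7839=464/7839 = 0.06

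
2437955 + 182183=2620138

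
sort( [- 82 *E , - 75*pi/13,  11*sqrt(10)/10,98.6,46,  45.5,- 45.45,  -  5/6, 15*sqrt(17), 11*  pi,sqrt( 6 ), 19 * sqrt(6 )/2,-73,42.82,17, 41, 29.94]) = [ - 82*  E,- 73, -45.45, - 75  *  pi/13, - 5/6 , sqrt(6 ), 11*sqrt(10) /10, 17,19*sqrt(6) /2,29.94, 11*pi, 41,  42.82,45.5, 46,15 * sqrt( 17 ),98.6]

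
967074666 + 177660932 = 1144735598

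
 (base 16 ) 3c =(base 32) 1s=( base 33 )1r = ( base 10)60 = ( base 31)1T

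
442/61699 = 442/61699  =  0.01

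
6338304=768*8253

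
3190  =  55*58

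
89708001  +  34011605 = 123719606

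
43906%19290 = 5326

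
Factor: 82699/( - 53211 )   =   - 3^( - 1 ) * 17737^( - 1)*82699^1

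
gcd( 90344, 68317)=1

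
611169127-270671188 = 340497939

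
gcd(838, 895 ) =1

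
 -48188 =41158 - 89346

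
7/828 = 7/828 = 0.01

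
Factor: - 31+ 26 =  -5^1 = -  5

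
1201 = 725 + 476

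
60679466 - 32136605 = 28542861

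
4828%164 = 72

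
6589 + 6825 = 13414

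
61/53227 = 61/53227 = 0.00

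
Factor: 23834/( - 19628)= - 17/14 = - 2^ (  -  1) * 7^( - 1)*17^1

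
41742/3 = 13914 =13914.00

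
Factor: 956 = 2^2*239^1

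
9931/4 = 2482 + 3/4 = 2482.75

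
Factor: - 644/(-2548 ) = 23/91 =7^(- 1 )*13^( - 1 )*23^1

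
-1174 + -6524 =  - 7698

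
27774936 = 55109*504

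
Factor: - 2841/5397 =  -947/1799 = -7^(  -  1 )*257^( - 1) * 947^1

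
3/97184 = 3/97184   =  0.00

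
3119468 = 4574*682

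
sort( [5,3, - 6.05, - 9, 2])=[ - 9, - 6.05, 2,3,5]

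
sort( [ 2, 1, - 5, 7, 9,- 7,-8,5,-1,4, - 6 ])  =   [ - 8,- 7, - 6, - 5, - 1, 1, 2,4,5, 7 , 9 ] 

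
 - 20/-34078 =10/17039 = 0.00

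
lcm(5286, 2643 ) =5286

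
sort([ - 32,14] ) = [ - 32,14 ] 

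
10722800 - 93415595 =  - 82692795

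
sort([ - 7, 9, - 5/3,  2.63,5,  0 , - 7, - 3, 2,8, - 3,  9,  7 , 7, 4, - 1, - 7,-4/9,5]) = [-7, - 7,-7,  -  3, - 3 , - 5/3,-1,-4/9, 0,2 , 2.63, 4, 5, 5, 7,7,8,9,9] 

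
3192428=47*67924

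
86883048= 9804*8862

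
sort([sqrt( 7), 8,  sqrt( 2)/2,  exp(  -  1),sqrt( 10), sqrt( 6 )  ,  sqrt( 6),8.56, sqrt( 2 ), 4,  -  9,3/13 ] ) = [ - 9 , 3/13, exp ( - 1), sqrt( 2)/2,sqrt (2),sqrt( 6),  sqrt( 6 ), sqrt( 7),sqrt (10),4,8,8.56 ]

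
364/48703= 364/48703= 0.01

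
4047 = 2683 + 1364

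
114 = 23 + 91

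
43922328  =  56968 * 771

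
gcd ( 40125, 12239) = 1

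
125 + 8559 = 8684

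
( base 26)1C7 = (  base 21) 258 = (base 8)1743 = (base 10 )995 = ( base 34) T9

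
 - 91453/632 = -145  +  187/632  =  -144.70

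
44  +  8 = 52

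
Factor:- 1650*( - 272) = 2^5 * 3^1*  5^2*11^1* 17^1=448800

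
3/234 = 1/78=0.01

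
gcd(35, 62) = 1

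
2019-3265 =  - 1246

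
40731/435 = 93 + 92/145 = 93.63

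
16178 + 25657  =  41835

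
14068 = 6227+7841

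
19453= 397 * 49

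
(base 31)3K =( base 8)161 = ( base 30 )3n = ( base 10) 113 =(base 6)305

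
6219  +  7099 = 13318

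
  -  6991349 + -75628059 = - 82619408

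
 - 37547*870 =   -  32665890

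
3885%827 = 577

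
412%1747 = 412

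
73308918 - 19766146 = 53542772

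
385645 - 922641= - 536996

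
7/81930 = 7/81930= 0.00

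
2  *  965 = 1930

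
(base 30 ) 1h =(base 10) 47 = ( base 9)52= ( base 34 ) 1d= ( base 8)57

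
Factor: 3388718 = 2^1*1694359^1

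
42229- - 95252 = 137481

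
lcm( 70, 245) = 490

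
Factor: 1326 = 2^1*3^1*13^1 * 17^1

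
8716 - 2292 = 6424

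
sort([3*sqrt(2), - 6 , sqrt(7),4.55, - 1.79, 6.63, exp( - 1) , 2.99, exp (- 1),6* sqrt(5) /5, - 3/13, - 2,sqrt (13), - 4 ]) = [ - 6, - 4, - 2, - 1.79,-3/13, exp( - 1 ), exp( - 1),  sqrt(7 ) , 6 * sqrt(5) /5, 2.99,sqrt(13), 3*sqrt( 2 ) , 4.55, 6.63 ] 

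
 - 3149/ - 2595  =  1  +  554/2595 = 1.21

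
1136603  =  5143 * 221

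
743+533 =1276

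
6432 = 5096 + 1336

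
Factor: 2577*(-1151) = - 2966127=-3^1*859^1*1151^1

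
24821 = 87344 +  - 62523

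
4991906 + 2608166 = 7600072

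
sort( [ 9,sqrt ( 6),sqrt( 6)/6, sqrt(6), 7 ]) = [ sqrt(6) /6, sqrt(6),sqrt(6),7 , 9 ]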